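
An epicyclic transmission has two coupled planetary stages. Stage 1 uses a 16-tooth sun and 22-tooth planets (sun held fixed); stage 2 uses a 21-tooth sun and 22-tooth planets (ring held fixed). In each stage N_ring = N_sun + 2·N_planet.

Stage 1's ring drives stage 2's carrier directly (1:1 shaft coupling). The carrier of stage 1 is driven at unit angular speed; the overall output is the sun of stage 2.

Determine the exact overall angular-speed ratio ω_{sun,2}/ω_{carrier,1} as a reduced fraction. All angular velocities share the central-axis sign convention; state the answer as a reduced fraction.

1634/315

Stage 1: N_ring = 16 + 2·22 = 60
Stage 1: 16(ω_s−ω_c) = −60(ω_r−ω_c),  ω_s=0, ω_c=1
Stage 1: ω_r = 1 − (16/60)(0−1) = 19/15
  ⇒ ω_r¹/ω_c¹ = 19/15
Stage 2: N_ring = 21 + 2·22 = 65
Stage 2: 21(ω_s−ω_c) = −65(ω_r−ω_c),  ω_r=0, ω_c=1
Stage 2: ω_s = 1 − (65/21)(0−1) = 86/21
  ⇒ ω_s²/ω_c² = 86/21
Coupling ω_c² = ω_r¹ ⇒ overall = 19/15 × 86/21 = 1634/315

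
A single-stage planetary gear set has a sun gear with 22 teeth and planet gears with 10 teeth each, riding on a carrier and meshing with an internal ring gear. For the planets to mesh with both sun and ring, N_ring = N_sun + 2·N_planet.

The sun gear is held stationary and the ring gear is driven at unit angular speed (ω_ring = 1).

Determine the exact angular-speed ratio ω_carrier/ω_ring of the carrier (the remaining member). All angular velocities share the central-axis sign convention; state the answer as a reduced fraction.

N_ring = 22 + 2·10 = 42
22(ω_s−ω_c) = −42(ω_r−ω_c),  ω_s=0, ω_r=1
22(0−ω_c) = −42(1−ω_c)  ⇒  64ω_c = 42  ⇒  ω_c = 21/32
ω_c/ω_r = 21/32

21/32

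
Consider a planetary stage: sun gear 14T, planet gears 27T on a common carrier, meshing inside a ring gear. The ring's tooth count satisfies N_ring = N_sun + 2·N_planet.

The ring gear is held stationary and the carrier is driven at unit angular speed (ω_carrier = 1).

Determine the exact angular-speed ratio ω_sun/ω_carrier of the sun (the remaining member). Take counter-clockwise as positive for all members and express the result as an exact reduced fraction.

N_ring = 14 + 2·27 = 68
14(ω_s−ω_c) = −68(ω_r−ω_c),  ω_r=0, ω_c=1
ω_s = 1 − (68/14)(0−1) = 41/7
ω_s/ω_c = 41/7

41/7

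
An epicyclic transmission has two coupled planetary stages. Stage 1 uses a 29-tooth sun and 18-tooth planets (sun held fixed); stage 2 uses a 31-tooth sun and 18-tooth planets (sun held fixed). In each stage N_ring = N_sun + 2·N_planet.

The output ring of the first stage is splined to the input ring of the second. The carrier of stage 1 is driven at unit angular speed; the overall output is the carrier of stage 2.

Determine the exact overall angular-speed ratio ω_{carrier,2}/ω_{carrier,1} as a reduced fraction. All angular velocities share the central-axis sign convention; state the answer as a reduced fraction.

3149/3185

Stage 1: N_ring = 29 + 2·18 = 65
Stage 1: 29(ω_s−ω_c) = −65(ω_r−ω_c),  ω_s=0, ω_c=1
Stage 1: ω_r = 1 − (29/65)(0−1) = 94/65
  ⇒ ω_r¹/ω_c¹ = 94/65
Stage 2: N_ring = 31 + 2·18 = 67
Stage 2: 31(ω_s−ω_c) = −67(ω_r−ω_c),  ω_s=0, ω_r=1
Stage 2: 31(0−ω_c) = −67(1−ω_c)  ⇒  98ω_c = 67  ⇒  ω_c = 67/98
  ⇒ ω_c²/ω_r² = 67/98
Coupling ω_r² = ω_r¹ ⇒ overall = 94/65 × 67/98 = 3149/3185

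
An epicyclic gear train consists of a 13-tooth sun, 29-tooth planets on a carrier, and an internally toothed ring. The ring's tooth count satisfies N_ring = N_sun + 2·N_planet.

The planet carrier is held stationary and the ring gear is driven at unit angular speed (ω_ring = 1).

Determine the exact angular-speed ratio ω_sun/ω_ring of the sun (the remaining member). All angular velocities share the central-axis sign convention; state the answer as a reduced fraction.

N_ring = 13 + 2·29 = 71
13(ω_s−ω_c) = −71(ω_r−ω_c),  ω_c=0, ω_r=1
ω_s = 0 − (71/13)(1−0) = -71/13
ω_s/ω_r = -71/13

-71/13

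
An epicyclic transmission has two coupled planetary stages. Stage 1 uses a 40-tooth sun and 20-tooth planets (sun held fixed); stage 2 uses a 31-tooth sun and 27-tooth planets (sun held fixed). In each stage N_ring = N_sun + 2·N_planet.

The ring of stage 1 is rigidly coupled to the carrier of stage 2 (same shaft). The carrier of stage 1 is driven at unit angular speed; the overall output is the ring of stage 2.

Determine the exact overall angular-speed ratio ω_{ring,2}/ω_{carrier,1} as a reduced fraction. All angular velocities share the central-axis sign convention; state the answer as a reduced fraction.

Stage 1: N_ring = 40 + 2·20 = 80
Stage 1: 40(ω_s−ω_c) = −80(ω_r−ω_c),  ω_s=0, ω_c=1
Stage 1: ω_r = 1 − (40/80)(0−1) = 3/2
  ⇒ ω_r¹/ω_c¹ = 3/2
Stage 2: N_ring = 31 + 2·27 = 85
Stage 2: 31(ω_s−ω_c) = −85(ω_r−ω_c),  ω_s=0, ω_c=1
Stage 2: ω_r = 1 − (31/85)(0−1) = 116/85
  ⇒ ω_r²/ω_c² = 116/85
Coupling ω_c² = ω_r¹ ⇒ overall = 3/2 × 116/85 = 174/85

174/85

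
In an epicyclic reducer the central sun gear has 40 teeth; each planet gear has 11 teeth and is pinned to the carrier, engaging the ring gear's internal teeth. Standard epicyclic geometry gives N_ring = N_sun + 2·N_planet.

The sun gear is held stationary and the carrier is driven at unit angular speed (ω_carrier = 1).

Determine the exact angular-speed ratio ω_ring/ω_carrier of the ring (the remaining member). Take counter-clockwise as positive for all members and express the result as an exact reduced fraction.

N_ring = 40 + 2·11 = 62
40(ω_s−ω_c) = −62(ω_r−ω_c),  ω_s=0, ω_c=1
ω_r = 1 − (40/62)(0−1) = 51/31
ω_r/ω_c = 51/31

51/31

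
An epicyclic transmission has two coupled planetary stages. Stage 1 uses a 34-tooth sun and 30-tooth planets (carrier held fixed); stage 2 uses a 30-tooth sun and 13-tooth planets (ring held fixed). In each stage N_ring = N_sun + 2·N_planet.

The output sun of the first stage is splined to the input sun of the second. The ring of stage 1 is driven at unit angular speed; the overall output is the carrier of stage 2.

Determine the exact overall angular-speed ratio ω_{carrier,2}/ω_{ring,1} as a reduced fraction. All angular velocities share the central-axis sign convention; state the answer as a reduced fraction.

Stage 1: N_ring = 34 + 2·30 = 94
Stage 1: 34(ω_s−ω_c) = −94(ω_r−ω_c),  ω_c=0, ω_r=1
Stage 1: ω_s = 0 − (94/34)(1−0) = -47/17
  ⇒ ω_s¹/ω_r¹ = -47/17
Stage 2: N_ring = 30 + 2·13 = 56
Stage 2: 30(ω_s−ω_c) = −56(ω_r−ω_c),  ω_r=0, ω_s=1
Stage 2: 30(1−ω_c) = −56(0−ω_c)  ⇒  86ω_c = 30  ⇒  ω_c = 15/43
  ⇒ ω_c²/ω_s² = 15/43
Coupling ω_s² = ω_s¹ ⇒ overall = -47/17 × 15/43 = -705/731

-705/731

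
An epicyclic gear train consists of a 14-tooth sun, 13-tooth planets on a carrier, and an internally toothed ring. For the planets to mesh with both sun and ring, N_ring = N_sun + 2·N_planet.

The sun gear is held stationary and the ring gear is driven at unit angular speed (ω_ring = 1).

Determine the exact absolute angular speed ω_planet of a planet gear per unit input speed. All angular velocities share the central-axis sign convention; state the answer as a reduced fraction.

N_ring = 14 + 2·13 = 40
14(ω_s−ω_c) = −40(ω_r−ω_c),  ω_s=0, ω_r=1
14(0−ω_c) = −40(1−ω_c)  ⇒  54ω_c = 40  ⇒  ω_c = 20/27
sun–planet: 14·(0−20/27) = −13·(ω_p−ω_c)  ⇒  ω_p−ω_c = −(14/13)·(-20/27) = 280/351
ω_p = 20/27 + 280/351 = 20/13

20/13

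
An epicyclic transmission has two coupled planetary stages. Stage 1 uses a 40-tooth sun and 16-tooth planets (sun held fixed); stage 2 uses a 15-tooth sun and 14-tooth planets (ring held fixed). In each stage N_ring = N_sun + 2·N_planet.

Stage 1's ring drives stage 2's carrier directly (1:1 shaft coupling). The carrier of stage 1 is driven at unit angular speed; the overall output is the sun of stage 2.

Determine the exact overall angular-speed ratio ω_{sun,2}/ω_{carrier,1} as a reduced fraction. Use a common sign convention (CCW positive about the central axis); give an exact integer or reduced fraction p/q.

812/135

Stage 1: N_ring = 40 + 2·16 = 72
Stage 1: 40(ω_s−ω_c) = −72(ω_r−ω_c),  ω_s=0, ω_c=1
Stage 1: ω_r = 1 − (40/72)(0−1) = 14/9
  ⇒ ω_r¹/ω_c¹ = 14/9
Stage 2: N_ring = 15 + 2·14 = 43
Stage 2: 15(ω_s−ω_c) = −43(ω_r−ω_c),  ω_r=0, ω_c=1
Stage 2: ω_s = 1 − (43/15)(0−1) = 58/15
  ⇒ ω_s²/ω_c² = 58/15
Coupling ω_c² = ω_r¹ ⇒ overall = 14/9 × 58/15 = 812/135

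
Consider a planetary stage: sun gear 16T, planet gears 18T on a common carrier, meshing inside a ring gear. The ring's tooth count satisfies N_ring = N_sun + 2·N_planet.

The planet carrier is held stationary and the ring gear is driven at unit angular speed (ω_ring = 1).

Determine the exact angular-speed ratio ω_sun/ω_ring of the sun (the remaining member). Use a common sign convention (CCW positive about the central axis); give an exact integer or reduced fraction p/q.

-13/4

N_ring = 16 + 2·18 = 52
16(ω_s−ω_c) = −52(ω_r−ω_c),  ω_c=0, ω_r=1
ω_s = 0 − (52/16)(1−0) = -13/4
ω_s/ω_r = -13/4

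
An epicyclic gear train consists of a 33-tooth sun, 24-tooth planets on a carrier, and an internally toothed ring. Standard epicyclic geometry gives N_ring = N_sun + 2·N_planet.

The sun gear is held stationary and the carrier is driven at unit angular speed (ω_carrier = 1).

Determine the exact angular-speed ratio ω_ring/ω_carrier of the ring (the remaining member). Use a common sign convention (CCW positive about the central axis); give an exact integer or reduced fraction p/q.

N_ring = 33 + 2·24 = 81
33(ω_s−ω_c) = −81(ω_r−ω_c),  ω_s=0, ω_c=1
ω_r = 1 − (33/81)(0−1) = 38/27
ω_r/ω_c = 38/27

38/27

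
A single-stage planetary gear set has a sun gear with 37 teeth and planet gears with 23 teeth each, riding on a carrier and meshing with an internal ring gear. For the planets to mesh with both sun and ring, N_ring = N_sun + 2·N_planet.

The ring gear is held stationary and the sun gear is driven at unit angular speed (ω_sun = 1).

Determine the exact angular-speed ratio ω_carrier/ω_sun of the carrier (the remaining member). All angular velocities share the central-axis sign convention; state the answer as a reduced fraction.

37/120

N_ring = 37 + 2·23 = 83
37(ω_s−ω_c) = −83(ω_r−ω_c),  ω_r=0, ω_s=1
37(1−ω_c) = −83(0−ω_c)  ⇒  120ω_c = 37  ⇒  ω_c = 37/120
ω_c/ω_s = 37/120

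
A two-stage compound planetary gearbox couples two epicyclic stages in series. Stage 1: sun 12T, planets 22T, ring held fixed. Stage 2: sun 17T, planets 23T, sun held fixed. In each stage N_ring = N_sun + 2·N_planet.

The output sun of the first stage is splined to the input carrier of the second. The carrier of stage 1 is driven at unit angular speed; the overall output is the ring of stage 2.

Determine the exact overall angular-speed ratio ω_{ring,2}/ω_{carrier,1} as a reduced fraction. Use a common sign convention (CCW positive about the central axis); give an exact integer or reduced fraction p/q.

Stage 1: N_ring = 12 + 2·22 = 56
Stage 1: 12(ω_s−ω_c) = −56(ω_r−ω_c),  ω_r=0, ω_c=1
Stage 1: ω_s = 1 − (56/12)(0−1) = 17/3
  ⇒ ω_s¹/ω_c¹ = 17/3
Stage 2: N_ring = 17 + 2·23 = 63
Stage 2: 17(ω_s−ω_c) = −63(ω_r−ω_c),  ω_s=0, ω_c=1
Stage 2: ω_r = 1 − (17/63)(0−1) = 80/63
  ⇒ ω_r²/ω_c² = 80/63
Coupling ω_c² = ω_s¹ ⇒ overall = 17/3 × 80/63 = 1360/189

1360/189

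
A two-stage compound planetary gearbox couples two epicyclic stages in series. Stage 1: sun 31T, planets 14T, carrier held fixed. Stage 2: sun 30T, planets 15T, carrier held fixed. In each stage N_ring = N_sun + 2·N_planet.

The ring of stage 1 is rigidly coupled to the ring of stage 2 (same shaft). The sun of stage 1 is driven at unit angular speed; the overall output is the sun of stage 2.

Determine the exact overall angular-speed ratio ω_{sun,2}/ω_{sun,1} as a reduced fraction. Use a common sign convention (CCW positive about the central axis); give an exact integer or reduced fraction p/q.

Stage 1: N_ring = 31 + 2·14 = 59
Stage 1: 31(ω_s−ω_c) = −59(ω_r−ω_c),  ω_c=0, ω_s=1
Stage 1: ω_r = 0 − (31/59)(1−0) = -31/59
  ⇒ ω_r¹/ω_s¹ = -31/59
Stage 2: N_ring = 30 + 2·15 = 60
Stage 2: 30(ω_s−ω_c) = −60(ω_r−ω_c),  ω_c=0, ω_r=1
Stage 2: ω_s = 0 − (60/30)(1−0) = -2
  ⇒ ω_s²/ω_r² = -2
Coupling ω_r² = ω_r¹ ⇒ overall = -31/59 × -2 = 62/59

62/59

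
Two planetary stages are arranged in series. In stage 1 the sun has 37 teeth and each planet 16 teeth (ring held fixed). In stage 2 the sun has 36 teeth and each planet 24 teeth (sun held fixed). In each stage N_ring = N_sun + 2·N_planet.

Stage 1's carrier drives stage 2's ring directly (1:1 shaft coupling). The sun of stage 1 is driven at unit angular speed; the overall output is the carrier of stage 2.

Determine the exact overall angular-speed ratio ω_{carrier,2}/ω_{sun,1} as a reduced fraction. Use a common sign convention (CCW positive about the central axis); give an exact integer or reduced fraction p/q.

Stage 1: N_ring = 37 + 2·16 = 69
Stage 1: 37(ω_s−ω_c) = −69(ω_r−ω_c),  ω_r=0, ω_s=1
Stage 1: 37(1−ω_c) = −69(0−ω_c)  ⇒  106ω_c = 37  ⇒  ω_c = 37/106
  ⇒ ω_c¹/ω_s¹ = 37/106
Stage 2: N_ring = 36 + 2·24 = 84
Stage 2: 36(ω_s−ω_c) = −84(ω_r−ω_c),  ω_s=0, ω_r=1
Stage 2: 36(0−ω_c) = −84(1−ω_c)  ⇒  120ω_c = 84  ⇒  ω_c = 7/10
  ⇒ ω_c²/ω_r² = 7/10
Coupling ω_r² = ω_c¹ ⇒ overall = 37/106 × 7/10 = 259/1060

259/1060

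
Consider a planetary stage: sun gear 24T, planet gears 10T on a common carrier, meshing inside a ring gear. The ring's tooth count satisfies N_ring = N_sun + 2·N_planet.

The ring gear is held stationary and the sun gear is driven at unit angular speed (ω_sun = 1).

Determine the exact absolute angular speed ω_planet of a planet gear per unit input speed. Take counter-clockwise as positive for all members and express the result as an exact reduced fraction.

-6/5

N_ring = 24 + 2·10 = 44
24(ω_s−ω_c) = −44(ω_r−ω_c),  ω_r=0, ω_s=1
24(1−ω_c) = −44(0−ω_c)  ⇒  68ω_c = 24  ⇒  ω_c = 6/17
sun–planet: 24·(1−6/17) = −10·(ω_p−ω_c)  ⇒  ω_p−ω_c = −(24/10)·(11/17) = -132/85
ω_p = 6/17 − 132/85 = -6/5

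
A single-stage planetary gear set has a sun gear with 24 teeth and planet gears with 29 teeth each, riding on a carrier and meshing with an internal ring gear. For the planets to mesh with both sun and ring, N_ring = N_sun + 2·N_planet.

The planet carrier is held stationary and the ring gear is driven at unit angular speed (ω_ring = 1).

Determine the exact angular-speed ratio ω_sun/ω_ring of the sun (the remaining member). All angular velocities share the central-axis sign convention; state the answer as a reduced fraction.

N_ring = 24 + 2·29 = 82
24(ω_s−ω_c) = −82(ω_r−ω_c),  ω_c=0, ω_r=1
ω_s = 0 − (82/24)(1−0) = -41/12
ω_s/ω_r = -41/12

-41/12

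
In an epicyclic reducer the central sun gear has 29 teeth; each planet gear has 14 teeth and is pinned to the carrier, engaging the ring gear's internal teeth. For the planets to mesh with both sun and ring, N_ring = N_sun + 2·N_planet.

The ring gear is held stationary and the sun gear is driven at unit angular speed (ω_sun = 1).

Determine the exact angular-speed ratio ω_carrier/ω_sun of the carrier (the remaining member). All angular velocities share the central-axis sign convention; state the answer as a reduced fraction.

N_ring = 29 + 2·14 = 57
29(ω_s−ω_c) = −57(ω_r−ω_c),  ω_r=0, ω_s=1
29(1−ω_c) = −57(0−ω_c)  ⇒  86ω_c = 29  ⇒  ω_c = 29/86
ω_c/ω_s = 29/86

29/86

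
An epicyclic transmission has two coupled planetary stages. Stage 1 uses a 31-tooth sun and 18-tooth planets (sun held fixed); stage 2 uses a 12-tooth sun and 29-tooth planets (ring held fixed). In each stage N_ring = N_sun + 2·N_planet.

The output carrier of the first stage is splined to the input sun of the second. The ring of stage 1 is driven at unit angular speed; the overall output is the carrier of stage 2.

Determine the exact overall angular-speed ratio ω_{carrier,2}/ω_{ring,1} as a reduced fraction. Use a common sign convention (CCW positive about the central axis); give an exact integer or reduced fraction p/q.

Stage 1: N_ring = 31 + 2·18 = 67
Stage 1: 31(ω_s−ω_c) = −67(ω_r−ω_c),  ω_s=0, ω_r=1
Stage 1: 31(0−ω_c) = −67(1−ω_c)  ⇒  98ω_c = 67  ⇒  ω_c = 67/98
  ⇒ ω_c¹/ω_r¹ = 67/98
Stage 2: N_ring = 12 + 2·29 = 70
Stage 2: 12(ω_s−ω_c) = −70(ω_r−ω_c),  ω_r=0, ω_s=1
Stage 2: 12(1−ω_c) = −70(0−ω_c)  ⇒  82ω_c = 12  ⇒  ω_c = 6/41
  ⇒ ω_c²/ω_s² = 6/41
Coupling ω_s² = ω_c¹ ⇒ overall = 67/98 × 6/41 = 201/2009

201/2009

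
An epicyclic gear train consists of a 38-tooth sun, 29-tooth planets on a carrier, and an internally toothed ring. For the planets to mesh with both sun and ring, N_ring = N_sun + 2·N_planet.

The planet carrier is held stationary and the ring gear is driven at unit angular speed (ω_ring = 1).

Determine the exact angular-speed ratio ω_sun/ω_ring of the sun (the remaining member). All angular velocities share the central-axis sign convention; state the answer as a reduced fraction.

N_ring = 38 + 2·29 = 96
38(ω_s−ω_c) = −96(ω_r−ω_c),  ω_c=0, ω_r=1
ω_s = 0 − (96/38)(1−0) = -48/19
ω_s/ω_r = -48/19

-48/19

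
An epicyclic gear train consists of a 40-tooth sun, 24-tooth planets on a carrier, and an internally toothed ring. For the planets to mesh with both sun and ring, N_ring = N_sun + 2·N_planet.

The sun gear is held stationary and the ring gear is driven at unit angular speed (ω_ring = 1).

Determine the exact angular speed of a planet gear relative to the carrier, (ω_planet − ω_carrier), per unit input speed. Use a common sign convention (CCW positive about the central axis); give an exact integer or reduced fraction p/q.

N_ring = 40 + 2·24 = 88
40(ω_s−ω_c) = −88(ω_r−ω_c),  ω_s=0, ω_r=1
40(0−ω_c) = −88(1−ω_c)  ⇒  128ω_c = 88  ⇒  ω_c = 11/16
sun–planet: 40·(0−11/16) = −24·(ω_p−ω_c)  ⇒  ω_p−ω_c = −(40/24)·(-11/16) = 55/48

55/48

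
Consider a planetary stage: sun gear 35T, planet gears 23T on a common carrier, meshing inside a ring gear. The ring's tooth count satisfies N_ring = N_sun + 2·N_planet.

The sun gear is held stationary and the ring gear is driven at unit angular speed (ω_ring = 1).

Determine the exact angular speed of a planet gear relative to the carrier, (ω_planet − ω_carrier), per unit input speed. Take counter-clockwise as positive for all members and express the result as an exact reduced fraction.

N_ring = 35 + 2·23 = 81
35(ω_s−ω_c) = −81(ω_r−ω_c),  ω_s=0, ω_r=1
35(0−ω_c) = −81(1−ω_c)  ⇒  116ω_c = 81  ⇒  ω_c = 81/116
sun–planet: 35·(0−81/116) = −23·(ω_p−ω_c)  ⇒  ω_p−ω_c = −(35/23)·(-81/116) = 2835/2668

2835/2668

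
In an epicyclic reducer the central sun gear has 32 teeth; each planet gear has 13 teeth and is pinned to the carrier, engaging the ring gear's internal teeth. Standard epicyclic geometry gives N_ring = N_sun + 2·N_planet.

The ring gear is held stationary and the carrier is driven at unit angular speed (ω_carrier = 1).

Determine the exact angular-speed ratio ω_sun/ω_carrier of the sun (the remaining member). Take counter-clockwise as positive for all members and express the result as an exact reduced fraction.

N_ring = 32 + 2·13 = 58
32(ω_s−ω_c) = −58(ω_r−ω_c),  ω_r=0, ω_c=1
ω_s = 1 − (58/32)(0−1) = 45/16
ω_s/ω_c = 45/16

45/16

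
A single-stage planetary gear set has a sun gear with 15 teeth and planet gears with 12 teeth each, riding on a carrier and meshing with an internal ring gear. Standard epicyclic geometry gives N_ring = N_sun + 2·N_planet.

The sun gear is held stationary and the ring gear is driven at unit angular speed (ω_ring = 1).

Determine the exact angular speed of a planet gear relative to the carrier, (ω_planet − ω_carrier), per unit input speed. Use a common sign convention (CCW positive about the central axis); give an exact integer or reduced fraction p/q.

65/72

N_ring = 15 + 2·12 = 39
15(ω_s−ω_c) = −39(ω_r−ω_c),  ω_s=0, ω_r=1
15(0−ω_c) = −39(1−ω_c)  ⇒  54ω_c = 39  ⇒  ω_c = 13/18
sun–planet: 15·(0−13/18) = −12·(ω_p−ω_c)  ⇒  ω_p−ω_c = −(15/12)·(-13/18) = 65/72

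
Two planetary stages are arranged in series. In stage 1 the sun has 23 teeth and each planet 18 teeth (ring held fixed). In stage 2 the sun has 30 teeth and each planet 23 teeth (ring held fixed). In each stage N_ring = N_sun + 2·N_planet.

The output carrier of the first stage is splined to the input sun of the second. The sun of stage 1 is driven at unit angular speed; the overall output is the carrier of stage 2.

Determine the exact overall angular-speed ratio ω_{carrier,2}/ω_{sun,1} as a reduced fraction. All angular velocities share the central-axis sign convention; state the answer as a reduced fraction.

345/4346

Stage 1: N_ring = 23 + 2·18 = 59
Stage 1: 23(ω_s−ω_c) = −59(ω_r−ω_c),  ω_r=0, ω_s=1
Stage 1: 23(1−ω_c) = −59(0−ω_c)  ⇒  82ω_c = 23  ⇒  ω_c = 23/82
  ⇒ ω_c¹/ω_s¹ = 23/82
Stage 2: N_ring = 30 + 2·23 = 76
Stage 2: 30(ω_s−ω_c) = −76(ω_r−ω_c),  ω_r=0, ω_s=1
Stage 2: 30(1−ω_c) = −76(0−ω_c)  ⇒  106ω_c = 30  ⇒  ω_c = 15/53
  ⇒ ω_c²/ω_s² = 15/53
Coupling ω_s² = ω_c¹ ⇒ overall = 23/82 × 15/53 = 345/4346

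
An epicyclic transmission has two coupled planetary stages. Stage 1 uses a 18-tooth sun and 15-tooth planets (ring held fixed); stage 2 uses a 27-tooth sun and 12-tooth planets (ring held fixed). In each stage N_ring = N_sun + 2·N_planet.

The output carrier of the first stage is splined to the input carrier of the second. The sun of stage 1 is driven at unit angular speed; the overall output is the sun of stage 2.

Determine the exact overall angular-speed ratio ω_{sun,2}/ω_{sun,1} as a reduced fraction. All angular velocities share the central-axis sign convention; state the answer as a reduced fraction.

26/33

Stage 1: N_ring = 18 + 2·15 = 48
Stage 1: 18(ω_s−ω_c) = −48(ω_r−ω_c),  ω_r=0, ω_s=1
Stage 1: 18(1−ω_c) = −48(0−ω_c)  ⇒  66ω_c = 18  ⇒  ω_c = 3/11
  ⇒ ω_c¹/ω_s¹ = 3/11
Stage 2: N_ring = 27 + 2·12 = 51
Stage 2: 27(ω_s−ω_c) = −51(ω_r−ω_c),  ω_r=0, ω_c=1
Stage 2: ω_s = 1 − (51/27)(0−1) = 26/9
  ⇒ ω_s²/ω_c² = 26/9
Coupling ω_c² = ω_c¹ ⇒ overall = 3/11 × 26/9 = 26/33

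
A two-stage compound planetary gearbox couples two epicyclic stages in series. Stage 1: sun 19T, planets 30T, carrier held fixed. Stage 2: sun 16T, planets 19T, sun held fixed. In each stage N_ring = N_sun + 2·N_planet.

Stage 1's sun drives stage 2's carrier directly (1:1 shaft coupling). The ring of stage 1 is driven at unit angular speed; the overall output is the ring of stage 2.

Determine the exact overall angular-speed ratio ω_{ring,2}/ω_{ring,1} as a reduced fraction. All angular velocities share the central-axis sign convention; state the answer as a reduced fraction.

Stage 1: N_ring = 19 + 2·30 = 79
Stage 1: 19(ω_s−ω_c) = −79(ω_r−ω_c),  ω_c=0, ω_r=1
Stage 1: ω_s = 0 − (79/19)(1−0) = -79/19
  ⇒ ω_s¹/ω_r¹ = -79/19
Stage 2: N_ring = 16 + 2·19 = 54
Stage 2: 16(ω_s−ω_c) = −54(ω_r−ω_c),  ω_s=0, ω_c=1
Stage 2: ω_r = 1 − (16/54)(0−1) = 35/27
  ⇒ ω_r²/ω_c² = 35/27
Coupling ω_c² = ω_s¹ ⇒ overall = -79/19 × 35/27 = -2765/513

-2765/513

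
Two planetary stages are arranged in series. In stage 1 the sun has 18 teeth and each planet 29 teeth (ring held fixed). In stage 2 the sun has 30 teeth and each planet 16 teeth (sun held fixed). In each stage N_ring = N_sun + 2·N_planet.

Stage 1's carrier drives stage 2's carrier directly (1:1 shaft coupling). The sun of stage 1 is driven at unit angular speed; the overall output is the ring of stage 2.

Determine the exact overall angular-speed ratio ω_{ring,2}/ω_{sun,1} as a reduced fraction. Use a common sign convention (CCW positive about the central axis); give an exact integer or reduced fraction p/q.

414/1457

Stage 1: N_ring = 18 + 2·29 = 76
Stage 1: 18(ω_s−ω_c) = −76(ω_r−ω_c),  ω_r=0, ω_s=1
Stage 1: 18(1−ω_c) = −76(0−ω_c)  ⇒  94ω_c = 18  ⇒  ω_c = 9/47
  ⇒ ω_c¹/ω_s¹ = 9/47
Stage 2: N_ring = 30 + 2·16 = 62
Stage 2: 30(ω_s−ω_c) = −62(ω_r−ω_c),  ω_s=0, ω_c=1
Stage 2: ω_r = 1 − (30/62)(0−1) = 46/31
  ⇒ ω_r²/ω_c² = 46/31
Coupling ω_c² = ω_c¹ ⇒ overall = 9/47 × 46/31 = 414/1457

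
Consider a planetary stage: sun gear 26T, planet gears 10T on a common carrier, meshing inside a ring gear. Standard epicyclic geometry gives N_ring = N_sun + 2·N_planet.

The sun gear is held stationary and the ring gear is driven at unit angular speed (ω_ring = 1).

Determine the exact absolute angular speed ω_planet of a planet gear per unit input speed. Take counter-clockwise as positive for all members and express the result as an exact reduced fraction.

23/10

N_ring = 26 + 2·10 = 46
26(ω_s−ω_c) = −46(ω_r−ω_c),  ω_s=0, ω_r=1
26(0−ω_c) = −46(1−ω_c)  ⇒  72ω_c = 46  ⇒  ω_c = 23/36
sun–planet: 26·(0−23/36) = −10·(ω_p−ω_c)  ⇒  ω_p−ω_c = −(26/10)·(-23/36) = 299/180
ω_p = 23/36 + 299/180 = 23/10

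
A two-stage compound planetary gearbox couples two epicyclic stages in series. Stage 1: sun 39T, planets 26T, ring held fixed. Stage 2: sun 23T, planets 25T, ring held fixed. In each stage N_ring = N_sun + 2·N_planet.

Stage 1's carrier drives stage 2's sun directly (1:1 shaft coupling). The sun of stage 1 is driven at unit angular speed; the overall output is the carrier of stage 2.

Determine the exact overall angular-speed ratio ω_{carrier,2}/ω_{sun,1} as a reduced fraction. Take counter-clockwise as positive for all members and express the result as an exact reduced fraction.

Stage 1: N_ring = 39 + 2·26 = 91
Stage 1: 39(ω_s−ω_c) = −91(ω_r−ω_c),  ω_r=0, ω_s=1
Stage 1: 39(1−ω_c) = −91(0−ω_c)  ⇒  130ω_c = 39  ⇒  ω_c = 3/10
  ⇒ ω_c¹/ω_s¹ = 3/10
Stage 2: N_ring = 23 + 2·25 = 73
Stage 2: 23(ω_s−ω_c) = −73(ω_r−ω_c),  ω_r=0, ω_s=1
Stage 2: 23(1−ω_c) = −73(0−ω_c)  ⇒  96ω_c = 23  ⇒  ω_c = 23/96
  ⇒ ω_c²/ω_s² = 23/96
Coupling ω_s² = ω_c¹ ⇒ overall = 3/10 × 23/96 = 23/320

23/320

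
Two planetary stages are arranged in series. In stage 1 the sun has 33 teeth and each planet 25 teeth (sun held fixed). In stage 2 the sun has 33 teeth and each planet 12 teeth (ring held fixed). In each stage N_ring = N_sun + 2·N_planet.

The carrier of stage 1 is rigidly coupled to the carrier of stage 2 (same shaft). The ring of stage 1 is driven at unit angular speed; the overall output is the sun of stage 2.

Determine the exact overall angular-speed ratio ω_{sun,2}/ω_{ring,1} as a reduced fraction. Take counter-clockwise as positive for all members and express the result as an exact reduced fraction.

Stage 1: N_ring = 33 + 2·25 = 83
Stage 1: 33(ω_s−ω_c) = −83(ω_r−ω_c),  ω_s=0, ω_r=1
Stage 1: 33(0−ω_c) = −83(1−ω_c)  ⇒  116ω_c = 83  ⇒  ω_c = 83/116
  ⇒ ω_c¹/ω_r¹ = 83/116
Stage 2: N_ring = 33 + 2·12 = 57
Stage 2: 33(ω_s−ω_c) = −57(ω_r−ω_c),  ω_r=0, ω_c=1
Stage 2: ω_s = 1 − (57/33)(0−1) = 30/11
  ⇒ ω_s²/ω_c² = 30/11
Coupling ω_c² = ω_c¹ ⇒ overall = 83/116 × 30/11 = 1245/638

1245/638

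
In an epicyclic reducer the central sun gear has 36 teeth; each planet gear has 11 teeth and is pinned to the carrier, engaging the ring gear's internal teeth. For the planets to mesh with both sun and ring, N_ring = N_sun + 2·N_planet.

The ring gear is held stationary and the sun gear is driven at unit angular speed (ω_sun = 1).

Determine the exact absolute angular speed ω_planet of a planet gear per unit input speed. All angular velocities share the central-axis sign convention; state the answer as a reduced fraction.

N_ring = 36 + 2·11 = 58
36(ω_s−ω_c) = −58(ω_r−ω_c),  ω_r=0, ω_s=1
36(1−ω_c) = −58(0−ω_c)  ⇒  94ω_c = 36  ⇒  ω_c = 18/47
sun–planet: 36·(1−18/47) = −11·(ω_p−ω_c)  ⇒  ω_p−ω_c = −(36/11)·(29/47) = -1044/517
ω_p = 18/47 − 1044/517 = -18/11

-18/11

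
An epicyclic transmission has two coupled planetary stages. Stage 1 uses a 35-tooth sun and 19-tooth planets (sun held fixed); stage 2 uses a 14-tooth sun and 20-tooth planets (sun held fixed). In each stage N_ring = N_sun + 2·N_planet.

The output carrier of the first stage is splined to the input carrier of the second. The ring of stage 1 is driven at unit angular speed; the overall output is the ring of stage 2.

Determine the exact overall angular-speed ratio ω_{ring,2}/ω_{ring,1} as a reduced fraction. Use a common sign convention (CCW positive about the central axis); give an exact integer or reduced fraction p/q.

Stage 1: N_ring = 35 + 2·19 = 73
Stage 1: 35(ω_s−ω_c) = −73(ω_r−ω_c),  ω_s=0, ω_r=1
Stage 1: 35(0−ω_c) = −73(1−ω_c)  ⇒  108ω_c = 73  ⇒  ω_c = 73/108
  ⇒ ω_c¹/ω_r¹ = 73/108
Stage 2: N_ring = 14 + 2·20 = 54
Stage 2: 14(ω_s−ω_c) = −54(ω_r−ω_c),  ω_s=0, ω_c=1
Stage 2: ω_r = 1 − (14/54)(0−1) = 34/27
  ⇒ ω_r²/ω_c² = 34/27
Coupling ω_c² = ω_c¹ ⇒ overall = 73/108 × 34/27 = 1241/1458

1241/1458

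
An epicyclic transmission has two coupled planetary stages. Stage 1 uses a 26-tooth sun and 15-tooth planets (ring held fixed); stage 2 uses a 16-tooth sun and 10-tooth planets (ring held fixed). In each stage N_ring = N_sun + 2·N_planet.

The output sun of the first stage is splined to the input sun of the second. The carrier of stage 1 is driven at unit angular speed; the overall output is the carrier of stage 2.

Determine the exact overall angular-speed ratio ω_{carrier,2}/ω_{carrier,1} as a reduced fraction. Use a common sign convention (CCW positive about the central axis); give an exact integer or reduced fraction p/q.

164/169

Stage 1: N_ring = 26 + 2·15 = 56
Stage 1: 26(ω_s−ω_c) = −56(ω_r−ω_c),  ω_r=0, ω_c=1
Stage 1: ω_s = 1 − (56/26)(0−1) = 41/13
  ⇒ ω_s¹/ω_c¹ = 41/13
Stage 2: N_ring = 16 + 2·10 = 36
Stage 2: 16(ω_s−ω_c) = −36(ω_r−ω_c),  ω_r=0, ω_s=1
Stage 2: 16(1−ω_c) = −36(0−ω_c)  ⇒  52ω_c = 16  ⇒  ω_c = 4/13
  ⇒ ω_c²/ω_s² = 4/13
Coupling ω_s² = ω_s¹ ⇒ overall = 41/13 × 4/13 = 164/169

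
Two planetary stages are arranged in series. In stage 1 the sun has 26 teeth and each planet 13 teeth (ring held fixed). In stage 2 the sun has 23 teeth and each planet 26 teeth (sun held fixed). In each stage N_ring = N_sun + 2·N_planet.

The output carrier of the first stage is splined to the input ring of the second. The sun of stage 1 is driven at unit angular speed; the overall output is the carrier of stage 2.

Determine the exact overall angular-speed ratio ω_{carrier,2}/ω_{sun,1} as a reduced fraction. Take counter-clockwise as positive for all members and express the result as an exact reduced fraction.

Stage 1: N_ring = 26 + 2·13 = 52
Stage 1: 26(ω_s−ω_c) = −52(ω_r−ω_c),  ω_r=0, ω_s=1
Stage 1: 26(1−ω_c) = −52(0−ω_c)  ⇒  78ω_c = 26  ⇒  ω_c = 1/3
  ⇒ ω_c¹/ω_s¹ = 1/3
Stage 2: N_ring = 23 + 2·26 = 75
Stage 2: 23(ω_s−ω_c) = −75(ω_r−ω_c),  ω_s=0, ω_r=1
Stage 2: 23(0−ω_c) = −75(1−ω_c)  ⇒  98ω_c = 75  ⇒  ω_c = 75/98
  ⇒ ω_c²/ω_r² = 75/98
Coupling ω_r² = ω_c¹ ⇒ overall = 1/3 × 75/98 = 25/98

25/98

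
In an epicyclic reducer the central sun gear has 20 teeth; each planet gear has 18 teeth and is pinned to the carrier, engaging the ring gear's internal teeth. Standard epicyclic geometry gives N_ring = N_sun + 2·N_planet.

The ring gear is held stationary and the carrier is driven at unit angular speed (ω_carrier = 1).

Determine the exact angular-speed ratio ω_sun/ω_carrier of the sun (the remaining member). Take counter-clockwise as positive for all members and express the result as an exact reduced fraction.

19/5

N_ring = 20 + 2·18 = 56
20(ω_s−ω_c) = −56(ω_r−ω_c),  ω_r=0, ω_c=1
ω_s = 1 − (56/20)(0−1) = 19/5
ω_s/ω_c = 19/5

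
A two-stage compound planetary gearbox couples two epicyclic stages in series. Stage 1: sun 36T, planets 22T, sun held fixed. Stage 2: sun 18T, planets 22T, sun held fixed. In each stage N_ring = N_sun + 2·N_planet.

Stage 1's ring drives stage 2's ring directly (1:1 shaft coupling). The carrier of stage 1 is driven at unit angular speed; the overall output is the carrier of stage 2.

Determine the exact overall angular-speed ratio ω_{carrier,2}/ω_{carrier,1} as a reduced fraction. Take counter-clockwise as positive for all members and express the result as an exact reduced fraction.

899/800

Stage 1: N_ring = 36 + 2·22 = 80
Stage 1: 36(ω_s−ω_c) = −80(ω_r−ω_c),  ω_s=0, ω_c=1
Stage 1: ω_r = 1 − (36/80)(0−1) = 29/20
  ⇒ ω_r¹/ω_c¹ = 29/20
Stage 2: N_ring = 18 + 2·22 = 62
Stage 2: 18(ω_s−ω_c) = −62(ω_r−ω_c),  ω_s=0, ω_r=1
Stage 2: 18(0−ω_c) = −62(1−ω_c)  ⇒  80ω_c = 62  ⇒  ω_c = 31/40
  ⇒ ω_c²/ω_r² = 31/40
Coupling ω_r² = ω_r¹ ⇒ overall = 29/20 × 31/40 = 899/800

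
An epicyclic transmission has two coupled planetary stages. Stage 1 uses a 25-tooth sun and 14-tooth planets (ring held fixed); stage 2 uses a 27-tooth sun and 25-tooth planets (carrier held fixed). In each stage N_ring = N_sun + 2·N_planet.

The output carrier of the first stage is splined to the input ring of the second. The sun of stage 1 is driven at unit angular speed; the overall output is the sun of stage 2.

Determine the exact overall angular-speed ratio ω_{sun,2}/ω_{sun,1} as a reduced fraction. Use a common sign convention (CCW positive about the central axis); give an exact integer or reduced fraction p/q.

-1925/2106

Stage 1: N_ring = 25 + 2·14 = 53
Stage 1: 25(ω_s−ω_c) = −53(ω_r−ω_c),  ω_r=0, ω_s=1
Stage 1: 25(1−ω_c) = −53(0−ω_c)  ⇒  78ω_c = 25  ⇒  ω_c = 25/78
  ⇒ ω_c¹/ω_s¹ = 25/78
Stage 2: N_ring = 27 + 2·25 = 77
Stage 2: 27(ω_s−ω_c) = −77(ω_r−ω_c),  ω_c=0, ω_r=1
Stage 2: ω_s = 0 − (77/27)(1−0) = -77/27
  ⇒ ω_s²/ω_r² = -77/27
Coupling ω_r² = ω_c¹ ⇒ overall = 25/78 × -77/27 = -1925/2106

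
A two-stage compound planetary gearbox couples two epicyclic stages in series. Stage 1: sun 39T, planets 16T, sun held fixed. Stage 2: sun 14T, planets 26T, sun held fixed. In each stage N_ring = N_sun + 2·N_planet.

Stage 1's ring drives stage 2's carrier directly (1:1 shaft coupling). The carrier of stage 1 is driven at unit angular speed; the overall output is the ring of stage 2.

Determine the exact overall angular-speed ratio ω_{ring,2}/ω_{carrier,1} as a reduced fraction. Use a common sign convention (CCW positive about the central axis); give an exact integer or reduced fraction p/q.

400/213

Stage 1: N_ring = 39 + 2·16 = 71
Stage 1: 39(ω_s−ω_c) = −71(ω_r−ω_c),  ω_s=0, ω_c=1
Stage 1: ω_r = 1 − (39/71)(0−1) = 110/71
  ⇒ ω_r¹/ω_c¹ = 110/71
Stage 2: N_ring = 14 + 2·26 = 66
Stage 2: 14(ω_s−ω_c) = −66(ω_r−ω_c),  ω_s=0, ω_c=1
Stage 2: ω_r = 1 − (14/66)(0−1) = 40/33
  ⇒ ω_r²/ω_c² = 40/33
Coupling ω_c² = ω_r¹ ⇒ overall = 110/71 × 40/33 = 400/213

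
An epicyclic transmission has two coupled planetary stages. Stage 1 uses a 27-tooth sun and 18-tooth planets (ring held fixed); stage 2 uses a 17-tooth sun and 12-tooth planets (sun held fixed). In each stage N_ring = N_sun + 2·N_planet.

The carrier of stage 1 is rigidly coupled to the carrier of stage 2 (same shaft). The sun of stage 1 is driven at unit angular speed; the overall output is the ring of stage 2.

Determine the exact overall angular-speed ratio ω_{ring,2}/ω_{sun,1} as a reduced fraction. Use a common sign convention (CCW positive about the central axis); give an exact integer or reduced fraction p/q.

Stage 1: N_ring = 27 + 2·18 = 63
Stage 1: 27(ω_s−ω_c) = −63(ω_r−ω_c),  ω_r=0, ω_s=1
Stage 1: 27(1−ω_c) = −63(0−ω_c)  ⇒  90ω_c = 27  ⇒  ω_c = 3/10
  ⇒ ω_c¹/ω_s¹ = 3/10
Stage 2: N_ring = 17 + 2·12 = 41
Stage 2: 17(ω_s−ω_c) = −41(ω_r−ω_c),  ω_s=0, ω_c=1
Stage 2: ω_r = 1 − (17/41)(0−1) = 58/41
  ⇒ ω_r²/ω_c² = 58/41
Coupling ω_c² = ω_c¹ ⇒ overall = 3/10 × 58/41 = 87/205

87/205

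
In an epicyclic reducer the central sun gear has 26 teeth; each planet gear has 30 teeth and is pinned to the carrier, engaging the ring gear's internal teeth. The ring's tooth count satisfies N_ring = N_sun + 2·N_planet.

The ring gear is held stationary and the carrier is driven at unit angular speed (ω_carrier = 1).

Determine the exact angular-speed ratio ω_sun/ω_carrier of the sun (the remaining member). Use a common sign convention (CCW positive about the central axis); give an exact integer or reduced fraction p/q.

N_ring = 26 + 2·30 = 86
26(ω_s−ω_c) = −86(ω_r−ω_c),  ω_r=0, ω_c=1
ω_s = 1 − (86/26)(0−1) = 56/13
ω_s/ω_c = 56/13

56/13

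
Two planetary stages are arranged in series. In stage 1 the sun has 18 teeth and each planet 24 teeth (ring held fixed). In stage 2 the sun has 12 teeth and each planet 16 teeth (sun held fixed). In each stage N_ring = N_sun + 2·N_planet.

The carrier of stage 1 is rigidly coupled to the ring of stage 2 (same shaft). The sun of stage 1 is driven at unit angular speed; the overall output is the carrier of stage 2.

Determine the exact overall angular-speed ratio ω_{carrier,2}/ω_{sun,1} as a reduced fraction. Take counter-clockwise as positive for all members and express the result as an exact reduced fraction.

33/196

Stage 1: N_ring = 18 + 2·24 = 66
Stage 1: 18(ω_s−ω_c) = −66(ω_r−ω_c),  ω_r=0, ω_s=1
Stage 1: 18(1−ω_c) = −66(0−ω_c)  ⇒  84ω_c = 18  ⇒  ω_c = 3/14
  ⇒ ω_c¹/ω_s¹ = 3/14
Stage 2: N_ring = 12 + 2·16 = 44
Stage 2: 12(ω_s−ω_c) = −44(ω_r−ω_c),  ω_s=0, ω_r=1
Stage 2: 12(0−ω_c) = −44(1−ω_c)  ⇒  56ω_c = 44  ⇒  ω_c = 11/14
  ⇒ ω_c²/ω_r² = 11/14
Coupling ω_r² = ω_c¹ ⇒ overall = 3/14 × 11/14 = 33/196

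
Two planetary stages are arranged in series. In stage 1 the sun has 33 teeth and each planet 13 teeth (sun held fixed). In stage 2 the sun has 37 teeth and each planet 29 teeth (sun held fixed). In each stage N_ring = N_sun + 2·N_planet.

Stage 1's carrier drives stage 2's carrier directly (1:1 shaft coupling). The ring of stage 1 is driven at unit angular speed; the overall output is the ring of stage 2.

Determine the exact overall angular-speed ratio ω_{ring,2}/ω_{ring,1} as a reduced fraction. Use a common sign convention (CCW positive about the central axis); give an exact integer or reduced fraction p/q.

Stage 1: N_ring = 33 + 2·13 = 59
Stage 1: 33(ω_s−ω_c) = −59(ω_r−ω_c),  ω_s=0, ω_r=1
Stage 1: 33(0−ω_c) = −59(1−ω_c)  ⇒  92ω_c = 59  ⇒  ω_c = 59/92
  ⇒ ω_c¹/ω_r¹ = 59/92
Stage 2: N_ring = 37 + 2·29 = 95
Stage 2: 37(ω_s−ω_c) = −95(ω_r−ω_c),  ω_s=0, ω_c=1
Stage 2: ω_r = 1 − (37/95)(0−1) = 132/95
  ⇒ ω_r²/ω_c² = 132/95
Coupling ω_c² = ω_c¹ ⇒ overall = 59/92 × 132/95 = 1947/2185

1947/2185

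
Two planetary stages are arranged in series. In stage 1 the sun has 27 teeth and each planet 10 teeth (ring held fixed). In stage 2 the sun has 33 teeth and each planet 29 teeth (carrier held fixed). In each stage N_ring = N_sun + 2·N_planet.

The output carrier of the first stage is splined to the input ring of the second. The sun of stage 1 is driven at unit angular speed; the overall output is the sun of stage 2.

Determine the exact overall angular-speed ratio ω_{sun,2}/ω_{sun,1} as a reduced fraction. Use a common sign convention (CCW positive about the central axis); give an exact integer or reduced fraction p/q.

Stage 1: N_ring = 27 + 2·10 = 47
Stage 1: 27(ω_s−ω_c) = −47(ω_r−ω_c),  ω_r=0, ω_s=1
Stage 1: 27(1−ω_c) = −47(0−ω_c)  ⇒  74ω_c = 27  ⇒  ω_c = 27/74
  ⇒ ω_c¹/ω_s¹ = 27/74
Stage 2: N_ring = 33 + 2·29 = 91
Stage 2: 33(ω_s−ω_c) = −91(ω_r−ω_c),  ω_c=0, ω_r=1
Stage 2: ω_s = 0 − (91/33)(1−0) = -91/33
  ⇒ ω_s²/ω_r² = -91/33
Coupling ω_r² = ω_c¹ ⇒ overall = 27/74 × -91/33 = -819/814

-819/814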